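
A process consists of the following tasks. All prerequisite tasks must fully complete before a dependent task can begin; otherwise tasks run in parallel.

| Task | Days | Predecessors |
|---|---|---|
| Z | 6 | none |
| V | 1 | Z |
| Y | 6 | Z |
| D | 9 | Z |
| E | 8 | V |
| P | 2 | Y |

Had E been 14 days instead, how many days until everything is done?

21

Critical path before the change: Z→V→E = 6+1+8 = 15 giving 15 days.
Since E is critical, the +6 change carries straight to that chain (now 21 days).
The critical path is still Z→V→E; finish is now 21 days.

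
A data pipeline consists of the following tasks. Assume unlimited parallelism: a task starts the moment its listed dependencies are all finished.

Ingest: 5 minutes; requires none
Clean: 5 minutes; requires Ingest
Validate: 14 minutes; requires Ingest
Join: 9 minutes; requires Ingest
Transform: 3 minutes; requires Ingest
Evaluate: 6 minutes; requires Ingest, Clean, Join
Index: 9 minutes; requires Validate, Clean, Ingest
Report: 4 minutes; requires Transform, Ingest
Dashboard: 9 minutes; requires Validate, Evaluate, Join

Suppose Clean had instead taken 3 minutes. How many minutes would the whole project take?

Baseline: Ingest→Join→Evaluate→Dashboard = 5+9+6+9 = 29 → 29 minutes.
Clean is off the critical path — its longest chain is 25 minutes, giving 4 of slack.
No other chain overtakes it, so the finish is 29 minutes.

29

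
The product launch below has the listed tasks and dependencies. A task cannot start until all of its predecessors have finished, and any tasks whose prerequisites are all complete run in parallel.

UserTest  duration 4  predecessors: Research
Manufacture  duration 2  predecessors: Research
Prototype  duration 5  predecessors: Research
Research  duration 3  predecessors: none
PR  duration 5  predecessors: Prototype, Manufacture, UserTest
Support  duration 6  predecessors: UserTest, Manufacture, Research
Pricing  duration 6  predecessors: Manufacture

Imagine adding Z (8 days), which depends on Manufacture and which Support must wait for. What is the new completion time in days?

19

Originally the schedule takes 13 days.
With Z inserted, Support now waits for max(UserTest, Manufacture, Research, Z).
New critical path: Research→Manufacture→Z→Support = 3+2+8+6 = 19 ⇒ 19 days.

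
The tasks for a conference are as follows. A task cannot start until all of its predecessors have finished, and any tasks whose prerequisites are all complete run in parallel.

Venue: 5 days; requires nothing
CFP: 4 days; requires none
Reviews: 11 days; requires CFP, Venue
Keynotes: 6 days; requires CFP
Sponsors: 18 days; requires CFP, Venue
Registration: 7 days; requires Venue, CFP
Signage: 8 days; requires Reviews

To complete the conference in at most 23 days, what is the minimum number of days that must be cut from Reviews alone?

1

Current finish: 24 days; target: 23.
Reviews is on every critical path, so each day cut from Reviews cuts the finish by one (this holds down to a finish of 23).
Need 24 − 23 = 1 day off Reviews → Reviews becomes 10 days, finish becomes 23.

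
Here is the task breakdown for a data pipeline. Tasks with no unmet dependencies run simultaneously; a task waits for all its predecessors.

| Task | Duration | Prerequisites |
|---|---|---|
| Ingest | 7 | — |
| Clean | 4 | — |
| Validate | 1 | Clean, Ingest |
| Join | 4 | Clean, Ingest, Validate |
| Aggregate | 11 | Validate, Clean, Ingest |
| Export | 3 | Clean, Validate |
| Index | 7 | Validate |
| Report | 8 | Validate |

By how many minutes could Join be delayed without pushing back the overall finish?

7

The longest chain is Ingest→Validate→Aggregate = 7+1+11 = 19; overall finish 19 minutes.
Join finishes as early as 12 and must finish by 19.
Float = 19 − 12 = 7.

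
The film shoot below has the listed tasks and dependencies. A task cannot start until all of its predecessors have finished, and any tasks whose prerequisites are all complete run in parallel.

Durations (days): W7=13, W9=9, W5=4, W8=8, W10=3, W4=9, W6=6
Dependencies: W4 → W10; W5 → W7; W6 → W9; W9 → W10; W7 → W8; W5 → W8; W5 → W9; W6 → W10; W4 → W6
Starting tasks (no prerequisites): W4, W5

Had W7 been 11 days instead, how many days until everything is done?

Actual critical path: W4→W6→W9→W10 = 9+6+9+3 = 27 ⇒ 27 days.
W7 is off the critical path — its longest chain is 25 days, giving 2 of slack.
No other chain overtakes it, so the finish is 27 days.

27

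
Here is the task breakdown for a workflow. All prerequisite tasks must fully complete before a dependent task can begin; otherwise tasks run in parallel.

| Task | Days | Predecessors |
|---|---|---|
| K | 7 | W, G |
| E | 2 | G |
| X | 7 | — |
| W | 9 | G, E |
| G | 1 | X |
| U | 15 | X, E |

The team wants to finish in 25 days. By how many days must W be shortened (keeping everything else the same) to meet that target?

Current finish: 26 days; target: 25.
W is on every critical path, so each day cut from W cuts the finish by one (this holds down to a finish of 25).
Need 26 − 25 = 1 day off W → W becomes 8 days, finish becomes 25.

1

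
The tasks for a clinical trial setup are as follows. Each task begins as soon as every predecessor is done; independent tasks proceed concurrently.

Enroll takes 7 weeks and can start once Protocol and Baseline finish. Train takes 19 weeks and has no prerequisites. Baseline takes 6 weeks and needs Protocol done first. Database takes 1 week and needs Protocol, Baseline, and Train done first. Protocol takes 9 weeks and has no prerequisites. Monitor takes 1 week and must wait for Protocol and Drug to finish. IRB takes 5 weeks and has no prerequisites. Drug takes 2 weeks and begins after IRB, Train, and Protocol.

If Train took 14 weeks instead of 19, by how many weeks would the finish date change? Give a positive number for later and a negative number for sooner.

The binding path is Train→Drug→Monitor = 19+2+1 = 22; finish at 22 weeks.
Train lies on that path, so at 14 weeks the path becomes 17 weeks.
Now Protocol→Baseline→Enroll = 9+6+7 = 22 is longest, so the finish becomes 22 weeks.
Change in finish: 22 − 22 = +0 weeks.

0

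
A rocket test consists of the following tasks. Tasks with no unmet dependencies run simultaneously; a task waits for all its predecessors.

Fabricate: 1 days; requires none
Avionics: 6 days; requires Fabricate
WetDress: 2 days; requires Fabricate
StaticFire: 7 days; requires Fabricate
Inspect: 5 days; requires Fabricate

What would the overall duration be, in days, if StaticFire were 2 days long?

7

Baseline: Fabricate→StaticFire = 1+7 = 8 → 8 days.
StaticFire is on the critical path; changing it to 2 makes that path 3 days.
New critical path: Fabricate→Avionics = 1+6 = 7 ⇒ 7 days.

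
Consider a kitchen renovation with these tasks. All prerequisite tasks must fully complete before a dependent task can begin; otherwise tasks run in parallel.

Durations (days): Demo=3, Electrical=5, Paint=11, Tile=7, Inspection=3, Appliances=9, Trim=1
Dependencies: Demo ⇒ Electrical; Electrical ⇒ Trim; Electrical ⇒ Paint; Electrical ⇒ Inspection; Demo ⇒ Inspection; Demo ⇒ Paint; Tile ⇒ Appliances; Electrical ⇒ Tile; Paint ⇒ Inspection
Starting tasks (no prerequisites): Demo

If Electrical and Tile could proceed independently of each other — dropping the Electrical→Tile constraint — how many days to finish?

22

Original critical path: Demo→Electrical→Tile→Appliances = 3+5+7+9 = 24 ⇒ 24 days.
Without Electrical→Tile, Tile's earliest start moves from 8 to 0.
The longest chain is now Demo→Electrical→Paint→Inspection = 3+5+11+3 = 22, so the project takes 22 days.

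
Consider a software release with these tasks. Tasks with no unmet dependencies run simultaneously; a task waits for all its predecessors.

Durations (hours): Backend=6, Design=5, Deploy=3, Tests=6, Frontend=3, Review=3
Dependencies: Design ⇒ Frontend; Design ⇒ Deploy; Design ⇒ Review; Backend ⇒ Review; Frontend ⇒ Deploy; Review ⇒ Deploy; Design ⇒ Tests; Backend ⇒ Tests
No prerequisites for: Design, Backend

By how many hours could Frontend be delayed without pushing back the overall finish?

Critical path: Backend→Tests = 6+6 = 12, so the finish is 12 hours.
Longest path through Frontend: 11 hours (earliest finish 8, latest finish 9).
So Frontend can slip 9 − 8 = 1 hour.

1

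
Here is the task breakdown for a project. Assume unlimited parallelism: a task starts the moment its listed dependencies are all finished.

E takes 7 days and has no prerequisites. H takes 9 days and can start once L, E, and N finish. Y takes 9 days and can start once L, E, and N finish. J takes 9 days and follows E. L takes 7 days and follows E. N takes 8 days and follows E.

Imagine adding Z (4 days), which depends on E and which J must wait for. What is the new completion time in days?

Originally the plan takes 24 days.
With Z inserted, J now waits for max(E, Z).
New critical path: E→N→H = 7+8+9 = 24 ⇒ 24 days.

24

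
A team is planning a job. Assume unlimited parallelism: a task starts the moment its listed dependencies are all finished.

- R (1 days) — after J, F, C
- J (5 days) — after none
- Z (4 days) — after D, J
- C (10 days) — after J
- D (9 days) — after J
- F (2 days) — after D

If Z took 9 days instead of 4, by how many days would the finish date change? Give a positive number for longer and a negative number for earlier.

5

Critical path before the change: J→D→Z = 5+9+4 = 18 giving 18 days.
Since Z is critical, the +5 change carries straight to that chain (now 23 days).
The critical path is still J→D→Z; finish is now 23 days.
Change in finish: 23 − 18 = +5 days.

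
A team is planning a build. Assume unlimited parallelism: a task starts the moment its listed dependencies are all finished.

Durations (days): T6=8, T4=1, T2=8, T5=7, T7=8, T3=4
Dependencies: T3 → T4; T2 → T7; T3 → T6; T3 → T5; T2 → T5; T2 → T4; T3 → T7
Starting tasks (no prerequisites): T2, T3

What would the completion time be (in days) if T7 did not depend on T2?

Original critical path: T2→T7 = 8+8 = 16 ⇒ 16 days.
Without T2→T7, T7's earliest start moves from 8 to 4.
After: T2→T5 = 8+7 = 15 → 15 days.

15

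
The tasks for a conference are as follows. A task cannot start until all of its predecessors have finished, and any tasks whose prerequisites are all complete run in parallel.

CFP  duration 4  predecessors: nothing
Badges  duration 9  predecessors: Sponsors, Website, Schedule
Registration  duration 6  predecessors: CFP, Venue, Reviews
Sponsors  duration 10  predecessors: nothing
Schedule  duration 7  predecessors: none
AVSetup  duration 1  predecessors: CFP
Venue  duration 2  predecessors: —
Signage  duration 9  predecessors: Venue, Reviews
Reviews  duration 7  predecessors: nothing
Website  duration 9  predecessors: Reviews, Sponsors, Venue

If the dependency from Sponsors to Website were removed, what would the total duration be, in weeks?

With the dependency in place, Sponsors→Website→Badges = 10+9+9 = 28 sets the finish at 28 weeks.
Without Sponsors→Website, Website's earliest start moves from 10 to 7.
New critical path: Reviews→Website→Badges = 7+9+9 = 25 ⇒ 25 weeks.

25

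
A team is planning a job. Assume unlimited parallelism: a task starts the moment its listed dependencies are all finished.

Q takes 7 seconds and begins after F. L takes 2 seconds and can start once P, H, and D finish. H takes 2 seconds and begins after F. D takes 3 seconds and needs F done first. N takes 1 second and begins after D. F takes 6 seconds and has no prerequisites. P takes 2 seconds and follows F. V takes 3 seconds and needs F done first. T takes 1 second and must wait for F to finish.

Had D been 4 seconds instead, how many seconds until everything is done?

13

Actual critical path: F→Q = 6+7 = 13 ⇒ 13 seconds.
D is off the critical path — its longest chain is 11 seconds, giving 2 of slack.
The critical path is still F→Q; finish is now 13 seconds.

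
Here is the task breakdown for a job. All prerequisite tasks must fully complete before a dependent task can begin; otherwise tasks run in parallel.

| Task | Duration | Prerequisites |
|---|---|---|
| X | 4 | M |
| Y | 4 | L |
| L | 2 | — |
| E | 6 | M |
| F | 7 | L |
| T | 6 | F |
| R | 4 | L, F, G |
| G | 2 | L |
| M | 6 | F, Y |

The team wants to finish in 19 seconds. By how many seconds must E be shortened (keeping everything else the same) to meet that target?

Current finish: 21 seconds; target: 19.
E is on every critical path, so each second cut from E cuts the finish by one (this holds down to a finish of 19).
Need 21 − 19 = 2 seconds off E → E becomes 4 seconds, finish becomes 19.

2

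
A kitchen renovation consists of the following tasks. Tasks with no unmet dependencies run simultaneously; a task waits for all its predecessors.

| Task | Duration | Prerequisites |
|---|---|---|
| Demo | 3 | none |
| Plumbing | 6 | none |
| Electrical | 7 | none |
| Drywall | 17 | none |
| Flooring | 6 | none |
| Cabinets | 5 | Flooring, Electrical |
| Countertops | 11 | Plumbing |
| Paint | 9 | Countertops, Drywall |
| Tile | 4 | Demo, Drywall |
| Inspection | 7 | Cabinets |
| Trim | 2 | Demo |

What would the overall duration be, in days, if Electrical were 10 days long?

26

Actual critical path: Plumbing→Countertops→Paint = 6+11+9 = 26 ⇒ 26 days.
Electrical is off the critical path — its longest chain is 19 days, giving 7 of slack.
That remains the longest chain; total 26 days.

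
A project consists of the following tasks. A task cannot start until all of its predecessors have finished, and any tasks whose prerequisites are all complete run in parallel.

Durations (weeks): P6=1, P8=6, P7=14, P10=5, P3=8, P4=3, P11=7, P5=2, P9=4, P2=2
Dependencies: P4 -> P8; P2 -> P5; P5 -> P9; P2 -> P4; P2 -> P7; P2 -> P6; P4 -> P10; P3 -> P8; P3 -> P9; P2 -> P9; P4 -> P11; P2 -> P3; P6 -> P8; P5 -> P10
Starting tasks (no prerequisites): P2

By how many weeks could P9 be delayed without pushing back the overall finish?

2

The longest chain is P2→P3→P8 = 2+8+6 = 16; overall finish 16 weeks.
Longest path through P9: 14 weeks (earliest finish 14, latest finish 16).
So P9 can slip 16 − 14 = 2 weeks.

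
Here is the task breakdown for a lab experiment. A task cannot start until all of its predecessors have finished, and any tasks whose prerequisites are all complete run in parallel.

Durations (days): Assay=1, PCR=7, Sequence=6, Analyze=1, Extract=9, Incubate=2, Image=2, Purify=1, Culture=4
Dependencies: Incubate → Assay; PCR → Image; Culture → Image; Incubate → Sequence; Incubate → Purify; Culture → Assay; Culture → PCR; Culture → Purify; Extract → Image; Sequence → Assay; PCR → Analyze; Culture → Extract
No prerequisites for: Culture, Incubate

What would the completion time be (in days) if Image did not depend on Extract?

13

With the dependency in place, Culture→Extract→Image = 4+9+2 = 15 sets the finish at 15 days.
Without Extract→Image, Image's earliest start moves from 13 to 11.
New critical path: Culture→Extract = 4+9 = 13 ⇒ 13 days.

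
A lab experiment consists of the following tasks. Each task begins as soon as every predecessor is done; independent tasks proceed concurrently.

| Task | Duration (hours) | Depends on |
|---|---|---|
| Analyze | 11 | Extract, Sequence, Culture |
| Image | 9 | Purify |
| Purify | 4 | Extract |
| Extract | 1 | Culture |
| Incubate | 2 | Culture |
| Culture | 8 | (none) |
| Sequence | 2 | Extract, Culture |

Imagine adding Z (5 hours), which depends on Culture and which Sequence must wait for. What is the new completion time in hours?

26

Originally the schedule takes 22 hours.
With Z inserted, Sequence now waits for max(Extract, Culture, Z).
New critical path: Culture→Z→Sequence→Analyze = 8+5+2+11 = 26 ⇒ 26 hours.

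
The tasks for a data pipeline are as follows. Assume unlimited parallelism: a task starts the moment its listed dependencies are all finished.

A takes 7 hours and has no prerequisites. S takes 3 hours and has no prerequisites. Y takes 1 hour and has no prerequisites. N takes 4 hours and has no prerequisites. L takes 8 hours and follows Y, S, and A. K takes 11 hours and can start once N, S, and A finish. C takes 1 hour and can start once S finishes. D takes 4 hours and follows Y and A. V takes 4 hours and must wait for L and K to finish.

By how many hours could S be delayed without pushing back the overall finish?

4

Critical path: A→K→V = 7+11+4 = 22, so the finish is 22 hours.
S finishes as early as 3 and must finish by 7.
Float = 22 − 18 = 4.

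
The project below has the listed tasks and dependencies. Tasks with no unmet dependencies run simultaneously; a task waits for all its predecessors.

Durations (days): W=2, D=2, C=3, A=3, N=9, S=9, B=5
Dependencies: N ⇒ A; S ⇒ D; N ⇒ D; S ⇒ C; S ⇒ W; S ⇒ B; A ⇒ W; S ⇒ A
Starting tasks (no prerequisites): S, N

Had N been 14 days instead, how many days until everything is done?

Baseline: N→A→W = 9+3+2 = 14 → 14 days.
N is on the critical path; changing it to 14 makes that path 19 days.
No other chain overtakes it, so the finish is 19 days.

19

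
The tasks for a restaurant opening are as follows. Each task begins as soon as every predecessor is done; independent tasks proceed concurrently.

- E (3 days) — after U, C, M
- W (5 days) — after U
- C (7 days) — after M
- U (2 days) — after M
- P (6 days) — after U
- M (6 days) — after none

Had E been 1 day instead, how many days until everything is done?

14

The binding path is M→C→E = 6+7+3 = 16; finish at 16 days.
Since E is critical, the -2 change carries straight to that chain (now 14 days).
The binding chain switches to M→U→P = 6+2+6 = 14; finish 14 days.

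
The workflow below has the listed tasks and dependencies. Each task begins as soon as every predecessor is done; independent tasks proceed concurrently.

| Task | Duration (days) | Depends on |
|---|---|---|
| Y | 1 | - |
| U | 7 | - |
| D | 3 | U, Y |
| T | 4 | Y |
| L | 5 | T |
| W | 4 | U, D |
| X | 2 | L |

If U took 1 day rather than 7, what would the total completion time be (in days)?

Actual critical path: U→D→W = 7+3+4 = 14 ⇒ 14 days.
Since U is critical, the -6 change carries straight to that chain (now 8 days).
Now Y→T→L→X = 1+4+5+2 = 12 is longest, so the finish becomes 12 days.

12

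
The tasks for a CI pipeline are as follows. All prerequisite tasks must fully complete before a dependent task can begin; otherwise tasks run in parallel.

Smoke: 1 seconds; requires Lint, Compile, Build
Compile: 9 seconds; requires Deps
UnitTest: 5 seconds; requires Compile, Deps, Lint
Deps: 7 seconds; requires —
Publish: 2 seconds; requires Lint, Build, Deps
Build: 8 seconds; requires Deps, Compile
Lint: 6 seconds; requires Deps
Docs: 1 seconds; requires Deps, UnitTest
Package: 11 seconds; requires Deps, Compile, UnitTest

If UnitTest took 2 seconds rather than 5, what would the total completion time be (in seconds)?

Actual critical path: Deps→Compile→UnitTest→Package = 7+9+5+11 = 32 ⇒ 32 seconds.
UnitTest is on the critical path; changing it to 2 makes that path 29 seconds.
The critical path is still Deps→Compile→UnitTest→Package; finish is now 29 seconds.

29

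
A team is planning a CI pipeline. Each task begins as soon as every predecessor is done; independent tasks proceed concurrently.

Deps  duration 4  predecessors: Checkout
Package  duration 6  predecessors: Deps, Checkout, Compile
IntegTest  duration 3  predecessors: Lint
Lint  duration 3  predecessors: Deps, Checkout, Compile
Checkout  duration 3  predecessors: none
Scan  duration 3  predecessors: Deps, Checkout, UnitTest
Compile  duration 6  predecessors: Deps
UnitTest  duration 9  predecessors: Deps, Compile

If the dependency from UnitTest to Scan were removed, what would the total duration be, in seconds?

With the dependency in place, Checkout→Deps→Compile→UnitTest→Scan = 3+4+6+9+3 = 25 sets the finish at 25 seconds.
Without UnitTest→Scan, Scan's earliest start moves from 22 to 7.
After: Checkout→Deps→Compile→UnitTest = 3+4+6+9 = 22 → 22 seconds.

22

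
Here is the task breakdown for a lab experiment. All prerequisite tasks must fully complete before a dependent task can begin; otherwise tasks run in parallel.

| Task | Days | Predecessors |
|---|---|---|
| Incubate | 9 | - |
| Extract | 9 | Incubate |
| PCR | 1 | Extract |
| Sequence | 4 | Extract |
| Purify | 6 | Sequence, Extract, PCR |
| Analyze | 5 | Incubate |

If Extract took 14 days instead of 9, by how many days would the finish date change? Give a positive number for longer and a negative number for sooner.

5

The binding path is Incubate→Extract→Sequence→Purify = 9+9+4+6 = 28; finish at 28 days.
Extract is on the critical path; changing it to 14 makes that path 33 days.
That remains the longest chain; total 33 days.
Change in finish: 33 − 28 = +5 days.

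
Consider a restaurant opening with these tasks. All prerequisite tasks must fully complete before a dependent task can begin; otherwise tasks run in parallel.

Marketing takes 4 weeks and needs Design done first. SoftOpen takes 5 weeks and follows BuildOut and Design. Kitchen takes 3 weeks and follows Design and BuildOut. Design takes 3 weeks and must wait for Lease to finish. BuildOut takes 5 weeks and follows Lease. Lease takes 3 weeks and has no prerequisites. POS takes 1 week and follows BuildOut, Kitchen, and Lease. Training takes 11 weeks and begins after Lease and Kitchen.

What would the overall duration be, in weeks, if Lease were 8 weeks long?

27

Critical path before the change: Lease→BuildOut→Kitchen→Training = 3+5+3+11 = 22 giving 22 weeks.
Since Lease is critical, the +5 change carries straight to that chain (now 27 weeks).
The critical path is still Lease→BuildOut→Kitchen→Training; finish is now 27 weeks.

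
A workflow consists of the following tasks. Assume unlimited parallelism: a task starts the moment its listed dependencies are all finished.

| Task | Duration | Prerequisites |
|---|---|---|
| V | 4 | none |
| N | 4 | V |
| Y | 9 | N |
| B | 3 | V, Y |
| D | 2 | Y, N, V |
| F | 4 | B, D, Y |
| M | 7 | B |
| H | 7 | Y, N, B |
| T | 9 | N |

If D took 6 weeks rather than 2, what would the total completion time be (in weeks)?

27

Critical path before the change: V→N→Y→B→M = 4+4+9+3+7 = 27 giving 27 weeks.
The longest path through D is only 23 weeks, so D has float 4.
The critical path is still V→N→Y→B→M; finish is now 27 weeks.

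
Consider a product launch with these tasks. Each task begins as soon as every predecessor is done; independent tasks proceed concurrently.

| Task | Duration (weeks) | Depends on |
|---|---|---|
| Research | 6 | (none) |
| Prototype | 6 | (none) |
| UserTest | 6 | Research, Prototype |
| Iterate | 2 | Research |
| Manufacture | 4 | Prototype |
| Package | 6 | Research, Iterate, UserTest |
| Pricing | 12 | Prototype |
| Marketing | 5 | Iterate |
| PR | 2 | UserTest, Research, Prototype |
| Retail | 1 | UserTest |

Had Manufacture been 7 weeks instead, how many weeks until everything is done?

18

Critical path before the change: Research→UserTest→Package = 6+6+6 = 18 giving 18 weeks.
Manufacture is off the critical path — its longest chain is 10 weeks, giving 8 of slack.
No other chain overtakes it, so the finish is 18 weeks.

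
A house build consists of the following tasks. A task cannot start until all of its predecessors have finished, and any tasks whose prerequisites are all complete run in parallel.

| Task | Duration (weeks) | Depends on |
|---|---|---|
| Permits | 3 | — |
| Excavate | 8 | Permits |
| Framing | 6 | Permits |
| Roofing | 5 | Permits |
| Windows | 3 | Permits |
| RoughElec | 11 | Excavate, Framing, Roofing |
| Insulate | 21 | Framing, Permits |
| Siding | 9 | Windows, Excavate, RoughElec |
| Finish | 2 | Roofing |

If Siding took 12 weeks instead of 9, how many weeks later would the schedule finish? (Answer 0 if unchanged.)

Baseline: Permits→Excavate→RoughElec→Siding = 3+8+11+9 = 31 → 31 weeks.
Since Siding is critical, the +3 change carries straight to that chain (now 34 weeks).
That remains the longest chain; total 34 weeks.
Change in finish: 34 − 31 = +3 weeks.

3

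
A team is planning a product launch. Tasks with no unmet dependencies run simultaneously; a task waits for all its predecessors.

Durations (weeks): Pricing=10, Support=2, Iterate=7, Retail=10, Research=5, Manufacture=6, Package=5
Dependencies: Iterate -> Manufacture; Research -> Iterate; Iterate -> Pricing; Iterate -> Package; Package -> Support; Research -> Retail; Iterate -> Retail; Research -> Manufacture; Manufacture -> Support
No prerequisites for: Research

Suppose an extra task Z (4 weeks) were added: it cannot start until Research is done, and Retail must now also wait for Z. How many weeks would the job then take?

Originally the job takes 22 weeks.
With Z inserted, Retail now waits for max(Research, Iterate, Z).
New critical path: Research→Iterate→Pricing = 5+7+10 = 22 ⇒ 22 weeks.

22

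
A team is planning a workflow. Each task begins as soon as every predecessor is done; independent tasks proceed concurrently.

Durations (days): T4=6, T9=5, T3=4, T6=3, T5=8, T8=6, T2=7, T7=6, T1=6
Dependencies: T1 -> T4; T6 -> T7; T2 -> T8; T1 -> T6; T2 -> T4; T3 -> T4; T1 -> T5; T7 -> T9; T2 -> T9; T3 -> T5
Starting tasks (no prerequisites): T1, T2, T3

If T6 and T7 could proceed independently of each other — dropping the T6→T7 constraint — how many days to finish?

14

With the dependency in place, T1→T6→T7→T9 = 6+3+6+5 = 20 sets the finish at 20 days.
Without T6→T7, T7's earliest start moves from 9 to 0.
New critical path: T1→T5 = 6+8 = 14 ⇒ 14 days.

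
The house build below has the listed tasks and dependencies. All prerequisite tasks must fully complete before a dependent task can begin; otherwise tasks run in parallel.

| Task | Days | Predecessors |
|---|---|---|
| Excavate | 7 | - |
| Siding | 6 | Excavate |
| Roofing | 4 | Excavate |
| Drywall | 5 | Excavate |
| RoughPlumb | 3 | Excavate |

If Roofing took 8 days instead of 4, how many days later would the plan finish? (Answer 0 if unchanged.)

2

Baseline: Excavate→Siding = 7+6 = 13 → 13 days.
Roofing has 2 days of float (longest path through it is 11).
The binding chain switches to Excavate→Roofing = 7+8 = 15; finish 15 days.
Change in finish: 15 − 13 = +2 days.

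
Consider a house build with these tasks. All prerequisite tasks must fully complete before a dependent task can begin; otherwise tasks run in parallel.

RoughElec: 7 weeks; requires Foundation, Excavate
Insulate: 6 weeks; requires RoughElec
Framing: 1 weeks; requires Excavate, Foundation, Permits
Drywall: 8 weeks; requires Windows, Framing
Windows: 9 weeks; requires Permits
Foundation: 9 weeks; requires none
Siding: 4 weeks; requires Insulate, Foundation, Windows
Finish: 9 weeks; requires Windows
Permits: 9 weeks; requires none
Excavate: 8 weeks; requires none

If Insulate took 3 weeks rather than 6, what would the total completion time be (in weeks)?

27

Baseline: Permits→Windows→Finish = 9+9+9 = 27 → 27 weeks.
Insulate is off the critical path — its longest chain is 26 weeks, giving 1 of slack.
The critical path is still Permits→Windows→Finish; finish is now 27 weeks.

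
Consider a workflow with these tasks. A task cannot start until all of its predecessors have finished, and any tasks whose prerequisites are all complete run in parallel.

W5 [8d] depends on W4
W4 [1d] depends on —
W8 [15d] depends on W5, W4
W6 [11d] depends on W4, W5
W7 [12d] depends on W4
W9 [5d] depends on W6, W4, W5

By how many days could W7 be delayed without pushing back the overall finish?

Critical path: W4→W5→W6→W9 = 1+8+11+5 = 25, so the finish is 25 days.
Longest path through W7: 13 days (earliest finish 13, latest finish 25).
So W7 can slip 25 − 13 = 12 days.

12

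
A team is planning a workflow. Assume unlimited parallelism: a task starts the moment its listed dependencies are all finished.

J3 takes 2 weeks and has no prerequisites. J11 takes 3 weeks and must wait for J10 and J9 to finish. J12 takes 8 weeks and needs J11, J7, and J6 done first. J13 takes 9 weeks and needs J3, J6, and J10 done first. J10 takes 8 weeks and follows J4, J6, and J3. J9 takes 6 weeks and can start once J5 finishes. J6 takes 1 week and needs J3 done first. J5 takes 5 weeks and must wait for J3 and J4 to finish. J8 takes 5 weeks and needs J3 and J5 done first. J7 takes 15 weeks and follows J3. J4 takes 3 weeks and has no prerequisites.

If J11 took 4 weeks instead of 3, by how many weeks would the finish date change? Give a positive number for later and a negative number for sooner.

Baseline: J4→J5→J9→J11→J12 = 3+5+6+3+8 = 25 → 25 weeks.
J11 lies on that path, so at 4 weeks the path becomes 26 weeks.
No other chain overtakes it, so the finish is 26 weeks.
Change in finish: 26 − 25 = +1 weeks.

1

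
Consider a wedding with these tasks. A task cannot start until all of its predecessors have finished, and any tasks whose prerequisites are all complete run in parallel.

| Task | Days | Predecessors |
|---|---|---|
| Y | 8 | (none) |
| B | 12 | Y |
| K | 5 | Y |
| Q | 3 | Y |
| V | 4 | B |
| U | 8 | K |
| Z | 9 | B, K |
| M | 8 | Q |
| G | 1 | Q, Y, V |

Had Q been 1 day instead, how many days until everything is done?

As given, the longest chain is Y→B→Z = 8+12+9 = 29, so the finish is 29 days.
Q is off the critical path — its longest chain is 19 days, giving 10 of slack.
The critical path is still Y→B→Z; finish is now 29 days.

29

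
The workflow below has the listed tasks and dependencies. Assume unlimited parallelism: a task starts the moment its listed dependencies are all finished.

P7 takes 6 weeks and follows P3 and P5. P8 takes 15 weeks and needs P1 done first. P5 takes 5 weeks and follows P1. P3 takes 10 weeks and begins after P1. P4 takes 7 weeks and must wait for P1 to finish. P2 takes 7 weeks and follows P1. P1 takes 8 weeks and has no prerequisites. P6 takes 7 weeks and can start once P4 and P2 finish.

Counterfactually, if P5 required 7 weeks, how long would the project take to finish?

24

As given, the longest chain is P1→P3→P7 = 8+10+6 = 24, so the finish is 24 weeks.
P5 is off the critical path — its longest chain is 19 weeks, giving 5 of slack.
No other chain overtakes it, so the finish is 24 weeks.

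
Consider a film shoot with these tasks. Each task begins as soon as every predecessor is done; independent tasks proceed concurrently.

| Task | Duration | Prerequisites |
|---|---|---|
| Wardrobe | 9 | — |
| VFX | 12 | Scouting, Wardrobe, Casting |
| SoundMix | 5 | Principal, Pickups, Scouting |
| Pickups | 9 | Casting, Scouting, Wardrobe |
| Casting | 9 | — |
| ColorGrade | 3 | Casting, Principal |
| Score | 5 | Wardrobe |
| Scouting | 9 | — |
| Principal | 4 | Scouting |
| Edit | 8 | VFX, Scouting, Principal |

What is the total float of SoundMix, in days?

6

Critical path: Casting→VFX→Edit = 9+12+8 = 29, so the finish is 29 days.
SoundMix finishes as early as 23 and must finish by 29.
Float = 29 − 23 = 6.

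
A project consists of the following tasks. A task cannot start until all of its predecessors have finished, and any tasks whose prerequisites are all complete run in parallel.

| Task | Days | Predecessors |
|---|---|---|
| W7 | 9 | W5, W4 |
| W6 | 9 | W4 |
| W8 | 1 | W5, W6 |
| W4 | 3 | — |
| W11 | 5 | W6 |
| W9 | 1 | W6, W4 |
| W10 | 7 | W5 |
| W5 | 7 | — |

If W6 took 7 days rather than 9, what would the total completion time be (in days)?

Critical path before the change: W4→W6→W11 = 3+9+5 = 17 giving 17 days.
W6 is on the critical path; changing it to 7 makes that path 15 days.
The binding chain switches to W5→W7 = 7+9 = 16; finish 16 days.

16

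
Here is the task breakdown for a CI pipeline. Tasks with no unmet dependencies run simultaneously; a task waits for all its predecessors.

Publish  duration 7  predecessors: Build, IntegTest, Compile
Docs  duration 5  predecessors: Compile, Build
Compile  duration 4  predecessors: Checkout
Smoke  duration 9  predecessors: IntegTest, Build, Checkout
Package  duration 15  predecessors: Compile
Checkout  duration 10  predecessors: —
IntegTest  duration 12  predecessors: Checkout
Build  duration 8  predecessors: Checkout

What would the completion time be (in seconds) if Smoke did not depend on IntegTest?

29

Before: longest chain Checkout→IntegTest→Smoke = 10+12+9 = 31, finish 31.
Without IntegTest→Smoke, Smoke's earliest start moves from 22 to 18.
New critical path: Checkout→Compile→Package = 10+4+15 = 29 ⇒ 29 seconds.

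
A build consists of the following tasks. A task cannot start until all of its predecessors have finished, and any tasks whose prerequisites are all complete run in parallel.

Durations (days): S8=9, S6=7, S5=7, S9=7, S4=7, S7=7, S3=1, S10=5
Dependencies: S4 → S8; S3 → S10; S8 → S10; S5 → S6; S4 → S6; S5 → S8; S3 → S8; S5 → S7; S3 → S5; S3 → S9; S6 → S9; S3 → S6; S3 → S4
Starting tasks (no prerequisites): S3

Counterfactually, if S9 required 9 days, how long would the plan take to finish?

The binding path is S3→S4→S6→S9 = 1+7+7+7 = 22; finish at 22 days.
Since S9 is critical, the +2 change carries straight to that chain (now 24 days).
The critical path is still S3→S4→S6→S9; finish is now 24 days.

24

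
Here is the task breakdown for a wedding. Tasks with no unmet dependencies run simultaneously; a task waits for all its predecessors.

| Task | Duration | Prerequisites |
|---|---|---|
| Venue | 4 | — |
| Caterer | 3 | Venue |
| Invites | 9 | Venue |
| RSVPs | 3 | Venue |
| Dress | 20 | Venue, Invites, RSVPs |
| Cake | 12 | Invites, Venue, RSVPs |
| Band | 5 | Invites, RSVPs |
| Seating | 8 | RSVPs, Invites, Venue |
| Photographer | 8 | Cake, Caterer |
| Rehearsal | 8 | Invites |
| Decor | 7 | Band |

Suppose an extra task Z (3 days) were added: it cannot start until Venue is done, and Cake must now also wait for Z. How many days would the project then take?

Originally the project takes 33 days.
With Z inserted, Cake now waits for max(Invites, Venue, RSVPs, Z).
New critical path: Venue→Invites→Dress = 4+9+20 = 33 ⇒ 33 days.

33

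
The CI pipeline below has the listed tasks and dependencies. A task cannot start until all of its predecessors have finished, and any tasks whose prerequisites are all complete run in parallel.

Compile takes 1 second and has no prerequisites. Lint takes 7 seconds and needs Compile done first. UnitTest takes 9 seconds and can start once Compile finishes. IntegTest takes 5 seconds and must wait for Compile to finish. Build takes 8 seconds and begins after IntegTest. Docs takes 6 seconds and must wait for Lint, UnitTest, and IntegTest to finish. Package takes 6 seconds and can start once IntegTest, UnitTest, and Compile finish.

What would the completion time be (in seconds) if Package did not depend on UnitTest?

With the dependency in place, Compile→UnitTest→Docs = 1+9+6 = 16 sets the finish at 16 seconds.
Without UnitTest→Package, Package's earliest start moves from 10 to 6.
The longest chain is now Compile→UnitTest→Docs = 1+9+6 = 16, so the job takes 16 seconds.

16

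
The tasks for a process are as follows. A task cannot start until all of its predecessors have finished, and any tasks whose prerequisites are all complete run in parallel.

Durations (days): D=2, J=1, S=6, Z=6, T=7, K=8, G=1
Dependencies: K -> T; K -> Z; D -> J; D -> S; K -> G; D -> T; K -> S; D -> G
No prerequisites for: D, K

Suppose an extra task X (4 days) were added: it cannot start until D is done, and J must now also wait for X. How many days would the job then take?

Originally the job takes 15 days.
With X inserted, J now waits for max(D, X).
New critical path: K→T = 8+7 = 15 ⇒ 15 days.

15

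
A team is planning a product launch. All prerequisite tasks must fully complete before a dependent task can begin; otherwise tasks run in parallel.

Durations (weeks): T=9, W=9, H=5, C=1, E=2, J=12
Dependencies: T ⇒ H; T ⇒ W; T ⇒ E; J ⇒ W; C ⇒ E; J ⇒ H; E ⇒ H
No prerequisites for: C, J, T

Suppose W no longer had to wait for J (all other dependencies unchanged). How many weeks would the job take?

18

Before: longest chain J→W = 12+9 = 21, finish 21.
Without J→W, W's earliest start moves from 12 to 9.
New critical path: T→W = 9+9 = 18 ⇒ 18 weeks.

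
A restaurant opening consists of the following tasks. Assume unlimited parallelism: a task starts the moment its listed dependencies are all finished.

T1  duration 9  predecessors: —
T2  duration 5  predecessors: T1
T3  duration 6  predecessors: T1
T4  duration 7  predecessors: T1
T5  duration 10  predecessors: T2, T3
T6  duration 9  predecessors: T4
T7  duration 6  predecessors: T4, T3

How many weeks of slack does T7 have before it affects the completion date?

Critical path: T1→T3→T5 = 9+6+10 = 25, so the finish is 25 weeks.
The longest chain containing T7 totals 22 weeks.
So T7 can slip 25 − 22 = 3 weeks.

3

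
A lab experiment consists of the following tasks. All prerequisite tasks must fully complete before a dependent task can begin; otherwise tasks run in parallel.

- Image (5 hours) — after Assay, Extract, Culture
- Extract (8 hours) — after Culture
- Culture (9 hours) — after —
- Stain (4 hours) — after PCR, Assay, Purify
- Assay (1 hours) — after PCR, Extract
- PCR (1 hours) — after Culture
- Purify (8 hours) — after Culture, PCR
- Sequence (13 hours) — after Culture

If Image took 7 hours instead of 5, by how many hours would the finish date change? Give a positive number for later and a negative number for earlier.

The binding path is Culture→Extract→Assay→Image = 9+8+1+5 = 23; finish at 23 hours.
Image lies on that path, so at 7 hours the path becomes 25 hours.
No other chain overtakes it, so the finish is 25 hours.
Change in finish: 25 − 23 = +2 hours.

2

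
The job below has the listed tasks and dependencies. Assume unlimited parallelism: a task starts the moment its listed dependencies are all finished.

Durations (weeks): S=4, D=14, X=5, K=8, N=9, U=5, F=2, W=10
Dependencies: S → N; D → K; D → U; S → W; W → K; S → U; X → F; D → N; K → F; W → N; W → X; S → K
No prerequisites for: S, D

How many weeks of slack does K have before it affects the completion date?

S→W→K→F = 4+10+8+2 = 24 sets the makespan at 24 weeks.
Longest path through K: 24 weeks (earliest finish 22, latest finish 22).
So K can slip 22 − 22 = 0 weeks.

0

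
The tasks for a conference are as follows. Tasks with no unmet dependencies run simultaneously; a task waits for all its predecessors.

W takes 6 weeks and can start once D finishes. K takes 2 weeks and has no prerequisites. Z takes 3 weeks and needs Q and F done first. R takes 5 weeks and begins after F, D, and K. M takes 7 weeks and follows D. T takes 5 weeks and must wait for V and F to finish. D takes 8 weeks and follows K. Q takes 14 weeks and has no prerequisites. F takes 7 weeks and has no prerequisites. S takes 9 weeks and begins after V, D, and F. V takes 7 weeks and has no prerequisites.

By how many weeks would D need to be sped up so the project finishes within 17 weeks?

Current finish: 19 weeks; target: 17.
D is on every critical path, so each week cut from D cuts the finish by one (this holds down to a finish of 17).
Need 19 − 17 = 2 weeks off D → D becomes 6 weeks, finish becomes 17.

2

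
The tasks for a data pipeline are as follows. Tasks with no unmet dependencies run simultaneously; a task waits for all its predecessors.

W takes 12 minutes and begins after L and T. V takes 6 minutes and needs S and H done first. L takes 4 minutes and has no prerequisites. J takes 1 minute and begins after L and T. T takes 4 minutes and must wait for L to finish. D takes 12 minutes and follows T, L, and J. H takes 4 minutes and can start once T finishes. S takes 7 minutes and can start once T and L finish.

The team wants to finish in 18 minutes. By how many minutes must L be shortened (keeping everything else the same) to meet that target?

3

Current finish: 21 minutes; target: 18.
L is on every critical path, so each minute cut from L cuts the finish by one (this holds down to a finish of 18).
Need 21 − 18 = 3 minutes off L → L becomes 1 minute, finish becomes 18.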